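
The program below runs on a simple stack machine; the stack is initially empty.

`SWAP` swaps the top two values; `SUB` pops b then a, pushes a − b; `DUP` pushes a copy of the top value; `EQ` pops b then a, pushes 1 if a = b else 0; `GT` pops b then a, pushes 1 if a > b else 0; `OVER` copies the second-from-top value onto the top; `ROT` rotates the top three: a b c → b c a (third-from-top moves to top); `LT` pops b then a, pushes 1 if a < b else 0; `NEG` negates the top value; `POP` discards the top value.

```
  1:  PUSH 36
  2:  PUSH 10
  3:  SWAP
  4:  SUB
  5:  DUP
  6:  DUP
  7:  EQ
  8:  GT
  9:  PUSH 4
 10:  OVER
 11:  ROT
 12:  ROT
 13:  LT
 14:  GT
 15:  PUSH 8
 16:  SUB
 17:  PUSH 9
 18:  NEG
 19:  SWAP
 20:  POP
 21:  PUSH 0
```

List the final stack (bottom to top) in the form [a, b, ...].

PUSH 36 → [36]
PUSH 10 → [36, 10]
SWAP    → [10, 36]
SUB     → [-26]
DUP     → [-26, -26]
DUP     → [-26, -26, -26]
EQ      → [-26, 1]
GT      → [0]
PUSH 4  → [0, 4]
OVER    → [0, 4, 0]
ROT     → [4, 0, 0]
ROT     → [0, 0, 4]
LT      → [0, 1]
GT      → [0]
PUSH 8  → [0, 8]
SUB     → [-8]
PUSH 9  → [-8, 9]
NEG     → [-8, -9]
SWAP    → [-9, -8]
POP     → [-9]
PUSH 0  → [-9, 0]

[-9, 0]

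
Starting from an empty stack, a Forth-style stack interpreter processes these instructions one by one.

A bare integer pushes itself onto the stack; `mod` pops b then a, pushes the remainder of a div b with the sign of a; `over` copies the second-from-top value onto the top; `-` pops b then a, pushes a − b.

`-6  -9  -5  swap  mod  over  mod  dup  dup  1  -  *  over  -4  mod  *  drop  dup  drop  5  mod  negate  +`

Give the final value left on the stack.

-6      [-6]
-9      [-6, -9]
-5      [-6, -9, -5]
swap    [-6, -5, -9]
mod     [-6, -5]
over    [-6, -5, -6]
mod     [-6, -5]
dup     [-6, -5, -5]
dup     [-6, -5, -5, -5]
1       [-6, -5, -5, -5, 1]
-       [-6, -5, -5, -6]
*       [-6, -5, 30]
over    [-6, -5, 30, -5]
-4      [-6, -5, 30, -5, -4]
mod     [-6, -5, 30, -1]
*       [-6, -5, -30]
drop    [-6, -5]
dup     [-6, -5, -5]
drop    [-6, -5]
5       [-6, -5, 5]
mod     [-6, 0]
negate  [-6, 0]
+       [-6]

-6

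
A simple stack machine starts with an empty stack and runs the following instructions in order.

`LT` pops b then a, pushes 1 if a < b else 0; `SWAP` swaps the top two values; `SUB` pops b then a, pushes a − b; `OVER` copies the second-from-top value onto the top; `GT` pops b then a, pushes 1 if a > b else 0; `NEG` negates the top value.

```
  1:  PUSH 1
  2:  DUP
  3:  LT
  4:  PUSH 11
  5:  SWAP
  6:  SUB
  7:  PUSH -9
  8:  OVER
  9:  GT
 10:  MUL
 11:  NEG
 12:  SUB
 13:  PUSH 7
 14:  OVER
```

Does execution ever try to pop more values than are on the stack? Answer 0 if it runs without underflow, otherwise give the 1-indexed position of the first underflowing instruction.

12

PUSH 1  -> [1]
DUP     -> [1, 1]
LT      -> [0]
PUSH 11 -> [0, 11]
SWAP    -> [11, 0]
SUB     -> [11]
PUSH -9 -> [11, -9]
OVER    -> [11, -9, 11]
GT      -> [11, 0]
MUL     -> [0]
NEG     -> [0]
SUB  — needs 2 operands, stack has 1 → underflow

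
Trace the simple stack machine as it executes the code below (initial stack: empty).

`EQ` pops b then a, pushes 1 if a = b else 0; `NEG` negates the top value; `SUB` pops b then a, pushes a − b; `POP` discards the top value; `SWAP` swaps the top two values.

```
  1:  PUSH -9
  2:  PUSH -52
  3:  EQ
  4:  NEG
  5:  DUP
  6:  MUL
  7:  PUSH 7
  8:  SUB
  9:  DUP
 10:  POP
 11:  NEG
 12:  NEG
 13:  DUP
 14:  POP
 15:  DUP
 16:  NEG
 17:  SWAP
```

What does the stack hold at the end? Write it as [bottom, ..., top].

PUSH -9  : -9
PUSH -52 : -9 -52
EQ       : 0
NEG      : 0
DUP      : 0 0
MUL      : 0
PUSH 7   : 0 7
SUB      : -7
DUP      : -7 -7
POP      : -7
NEG      : 7
NEG      : -7
DUP      : -7 -7
POP      : -7
DUP      : -7 -7
NEG      : -7 7
SWAP     : 7 -7

[7, -7]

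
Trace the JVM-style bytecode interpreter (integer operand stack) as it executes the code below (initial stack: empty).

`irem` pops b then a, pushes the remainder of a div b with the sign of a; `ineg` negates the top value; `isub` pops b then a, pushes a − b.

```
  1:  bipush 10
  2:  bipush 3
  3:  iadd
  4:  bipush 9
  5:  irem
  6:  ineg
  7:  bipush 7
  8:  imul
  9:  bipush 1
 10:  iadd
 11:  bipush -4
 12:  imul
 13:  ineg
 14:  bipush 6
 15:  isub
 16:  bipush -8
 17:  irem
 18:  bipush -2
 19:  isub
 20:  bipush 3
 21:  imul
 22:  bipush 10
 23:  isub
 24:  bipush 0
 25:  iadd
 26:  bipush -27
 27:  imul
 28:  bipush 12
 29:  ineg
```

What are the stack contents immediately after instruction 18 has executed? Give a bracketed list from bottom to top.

[-2, -2]

bipush 10  [10]
bipush 3   [10, 3]
iadd       [13]
bipush 9   [13, 9]
irem       [4]
ineg       [-4]
bipush 7   [-4, 7]
imul       [-28]
bipush 1   [-28, 1]
iadd       [-27]
bipush -4  [-27, -4]
imul       [108]
ineg       [-108]
bipush 6   [-108, 6]
isub       [-114]
bipush -8  [-114, -8]
irem       [-2]
bipush -2  [-2, -2]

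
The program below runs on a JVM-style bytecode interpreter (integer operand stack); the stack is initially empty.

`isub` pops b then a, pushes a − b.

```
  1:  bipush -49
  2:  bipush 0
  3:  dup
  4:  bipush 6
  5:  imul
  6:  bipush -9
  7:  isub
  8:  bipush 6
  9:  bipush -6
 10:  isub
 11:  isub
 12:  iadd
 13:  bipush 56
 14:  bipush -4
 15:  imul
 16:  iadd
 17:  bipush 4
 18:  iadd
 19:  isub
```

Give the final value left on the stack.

174

bipush -49 -> -49
bipush 0   -> -49 0
dup        -> -49 0 0
bipush 6   -> -49 0 0 6
imul       -> -49 0 0
bipush -9  -> -49 0 0 -9
isub       -> -49 0 9
bipush 6   -> -49 0 9 6
bipush -6  -> -49 0 9 6 -6
isub       -> -49 0 9 12
isub       -> -49 0 -3
iadd       -> -49 -3
bipush 56  -> -49 -3 56
bipush -4  -> -49 -3 56 -4
imul       -> -49 -3 -224
iadd       -> -49 -227
bipush 4   -> -49 -227 4
iadd       -> -49 -223
isub       -> 174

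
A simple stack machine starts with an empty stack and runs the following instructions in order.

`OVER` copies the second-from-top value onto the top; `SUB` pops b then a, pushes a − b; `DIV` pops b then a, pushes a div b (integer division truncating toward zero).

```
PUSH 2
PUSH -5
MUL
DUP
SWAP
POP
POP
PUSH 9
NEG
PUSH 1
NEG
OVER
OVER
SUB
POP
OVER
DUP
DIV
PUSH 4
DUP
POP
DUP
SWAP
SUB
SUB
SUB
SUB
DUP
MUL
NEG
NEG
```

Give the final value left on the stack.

49

PUSH 2  -> [2]
PUSH -5 -> [2, -5]
MUL     -> [-10]
DUP     -> [-10, -10]
SWAP    -> [-10, -10]
POP     -> [-10]
POP     -> []
PUSH 9  -> [9]
NEG     -> [-9]
PUSH 1  -> [-9, 1]
NEG     -> [-9, -1]
OVER    -> [-9, -1, -9]
OVER    -> [-9, -1, -9, -1]
SUB     -> [-9, -1, -8]
POP     -> [-9, -1]
OVER    -> [-9, -1, -9]
DUP     -> [-9, -1, -9, -9]
DIV     -> [-9, -1, 1]
PUSH 4  -> [-9, -1, 1, 4]
DUP     -> [-9, -1, 1, 4, 4]
POP     -> [-9, -1, 1, 4]
DUP     -> [-9, -1, 1, 4, 4]
SWAP    -> [-9, -1, 1, 4, 4]
SUB     -> [-9, -1, 1, 0]
SUB     -> [-9, -1, 1]
SUB     -> [-9, -2]
SUB     -> [-7]
DUP     -> [-7, -7]
MUL     -> [49]
NEG     -> [-49]
NEG     -> [49]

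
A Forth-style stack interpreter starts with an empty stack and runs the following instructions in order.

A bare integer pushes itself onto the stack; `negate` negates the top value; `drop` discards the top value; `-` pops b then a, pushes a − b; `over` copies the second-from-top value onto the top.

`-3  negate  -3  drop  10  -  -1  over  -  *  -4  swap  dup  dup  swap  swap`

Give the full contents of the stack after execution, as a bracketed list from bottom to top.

-3      [-3]
negate  [3]
-3      [3, -3]
drop    [3]
10      [3, 10]
-       [-7]
-1      [-7, -1]
over    [-7, -1, -7]
-       [-7, 6]
*       [-42]
-4      [-42, -4]
swap    [-4, -42]
dup     [-4, -42, -42]
dup     [-4, -42, -42, -42]
swap    [-4, -42, -42, -42]
swap    [-4, -42, -42, -42]

[-4, -42, -42, -42]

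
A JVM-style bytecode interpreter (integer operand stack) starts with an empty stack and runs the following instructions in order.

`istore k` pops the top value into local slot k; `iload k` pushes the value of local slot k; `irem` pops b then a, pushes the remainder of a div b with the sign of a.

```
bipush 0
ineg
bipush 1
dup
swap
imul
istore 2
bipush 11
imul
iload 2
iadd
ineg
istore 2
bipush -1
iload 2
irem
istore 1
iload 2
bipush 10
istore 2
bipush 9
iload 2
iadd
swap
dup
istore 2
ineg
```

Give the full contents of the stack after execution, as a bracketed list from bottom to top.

[19, 1]

bipush 0   0
ineg       0
bipush 1   0 1
dup        0 1 1
swap       0 1 1
imul       0 1
istore 2   0
bipush 11  0 11
imul       0
iload 2    0 1
iadd       1
ineg       -1
istore 2   (empty)
bipush -1  -1
iload 2    -1 -1
irem       0
istore 1   (empty)
iload 2    -1
bipush 10  -1 10
istore 2   -1
bipush 9   -1 9
iload 2    -1 9 10
iadd       -1 19
swap       19 -1
dup        19 -1 -1
istore 2   19 -1
ineg       19 1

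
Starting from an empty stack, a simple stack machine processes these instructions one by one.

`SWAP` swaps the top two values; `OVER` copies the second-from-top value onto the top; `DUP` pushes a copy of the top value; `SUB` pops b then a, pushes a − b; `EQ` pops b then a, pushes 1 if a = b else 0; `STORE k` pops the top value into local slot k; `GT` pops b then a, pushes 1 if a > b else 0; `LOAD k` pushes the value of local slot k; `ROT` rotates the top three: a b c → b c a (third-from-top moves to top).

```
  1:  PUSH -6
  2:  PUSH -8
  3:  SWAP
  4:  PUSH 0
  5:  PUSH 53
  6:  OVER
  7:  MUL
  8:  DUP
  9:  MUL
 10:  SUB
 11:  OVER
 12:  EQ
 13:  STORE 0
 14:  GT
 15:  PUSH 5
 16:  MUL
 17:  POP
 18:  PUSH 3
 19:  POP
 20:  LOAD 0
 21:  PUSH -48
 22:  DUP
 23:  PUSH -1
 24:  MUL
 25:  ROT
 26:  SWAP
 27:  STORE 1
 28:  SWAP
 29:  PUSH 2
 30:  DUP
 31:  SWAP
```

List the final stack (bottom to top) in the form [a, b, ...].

PUSH -6   [-6]
PUSH -8   [-6, -8]
SWAP      [-8, -6]
PUSH 0    [-8, -6, 0]
PUSH 53   [-8, -6, 0, 53]
OVER      [-8, -6, 0, 53, 0]
MUL       [-8, -6, 0, 0]
DUP       [-8, -6, 0, 0, 0]
MUL       [-8, -6, 0, 0]
SUB       [-8, -6, 0]
OVER      [-8, -6, 0, -6]
EQ        [-8, -6, 0]
STORE 0   [-8, -6]
GT        [0]
PUSH 5    [0, 5]
MUL       [0]
POP       []
PUSH 3    [3]
POP       []
LOAD 0    [0]
PUSH -48  [0, -48]
DUP       [0, -48, -48]
PUSH -1   [0, -48, -48, -1]
MUL       [0, -48, 48]
ROT       [-48, 48, 0]
SWAP      [-48, 0, 48]
STORE 1   [-48, 0]
SWAP      [0, -48]
PUSH 2    [0, -48, 2]
DUP       [0, -48, 2, 2]
SWAP      [0, -48, 2, 2]

[0, -48, 2, 2]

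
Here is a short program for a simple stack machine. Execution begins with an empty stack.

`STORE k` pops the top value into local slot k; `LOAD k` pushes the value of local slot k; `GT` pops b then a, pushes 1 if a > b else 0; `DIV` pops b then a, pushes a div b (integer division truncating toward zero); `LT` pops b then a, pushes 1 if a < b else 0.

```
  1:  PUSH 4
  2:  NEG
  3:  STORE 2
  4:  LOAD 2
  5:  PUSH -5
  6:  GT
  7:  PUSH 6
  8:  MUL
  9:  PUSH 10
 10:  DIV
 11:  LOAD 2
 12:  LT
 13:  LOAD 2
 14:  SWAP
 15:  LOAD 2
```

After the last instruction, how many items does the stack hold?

PUSH 4  → 4
NEG     → -4
STORE 2 → (empty)
LOAD 2  → -4
PUSH -5 → -4 -5
GT      → 1
PUSH 6  → 1 6
MUL     → 6
PUSH 10 → 6 10
DIV     → 0
LOAD 2  → 0 -4
LT      → 0
LOAD 2  → 0 -4
SWAP    → -4 0
LOAD 2  → -4 0 -4

3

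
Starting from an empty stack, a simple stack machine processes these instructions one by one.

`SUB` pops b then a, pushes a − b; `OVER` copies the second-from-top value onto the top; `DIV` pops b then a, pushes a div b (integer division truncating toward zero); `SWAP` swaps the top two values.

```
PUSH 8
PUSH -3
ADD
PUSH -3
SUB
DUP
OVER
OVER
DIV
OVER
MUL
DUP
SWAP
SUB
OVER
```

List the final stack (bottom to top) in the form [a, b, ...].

PUSH 8  -> [8]
PUSH -3 -> [8, -3]
ADD     -> [5]
PUSH -3 -> [5, -3]
SUB     -> [8]
DUP     -> [8, 8]
OVER    -> [8, 8, 8]
OVER    -> [8, 8, 8, 8]
DIV     -> [8, 8, 1]
OVER    -> [8, 8, 1, 8]
MUL     -> [8, 8, 8]
DUP     -> [8, 8, 8, 8]
SWAP    -> [8, 8, 8, 8]
SUB     -> [8, 8, 0]
OVER    -> [8, 8, 0, 8]

[8, 8, 0, 8]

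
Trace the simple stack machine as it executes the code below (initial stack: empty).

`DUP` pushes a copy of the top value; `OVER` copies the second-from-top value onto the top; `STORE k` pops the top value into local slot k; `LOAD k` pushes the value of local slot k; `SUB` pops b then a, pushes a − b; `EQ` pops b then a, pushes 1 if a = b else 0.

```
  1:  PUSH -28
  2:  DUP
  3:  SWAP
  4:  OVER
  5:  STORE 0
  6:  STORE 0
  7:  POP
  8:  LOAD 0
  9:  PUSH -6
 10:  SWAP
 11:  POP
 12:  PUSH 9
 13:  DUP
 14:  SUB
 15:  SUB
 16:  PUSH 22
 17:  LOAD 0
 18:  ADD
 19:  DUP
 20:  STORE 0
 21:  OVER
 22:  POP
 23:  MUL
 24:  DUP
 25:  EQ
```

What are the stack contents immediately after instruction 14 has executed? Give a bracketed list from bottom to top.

PUSH -28 : -28
DUP      : -28 -28
SWAP     : -28 -28
OVER     : -28 -28 -28
STORE 0  : -28 -28
STORE 0  : -28
POP      : (empty)
LOAD 0   : -28
PUSH -6  : -28 -6
SWAP     : -6 -28
POP      : -6
PUSH 9   : -6 9
DUP      : -6 9 9
SUB      : -6 0

[-6, 0]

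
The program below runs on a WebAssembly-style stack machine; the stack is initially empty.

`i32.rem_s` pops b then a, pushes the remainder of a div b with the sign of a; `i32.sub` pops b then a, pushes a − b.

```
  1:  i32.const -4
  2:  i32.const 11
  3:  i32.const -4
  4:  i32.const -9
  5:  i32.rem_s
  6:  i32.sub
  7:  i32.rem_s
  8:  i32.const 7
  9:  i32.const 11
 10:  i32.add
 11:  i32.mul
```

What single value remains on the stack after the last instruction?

-72

i32.const -4 : [-4]
i32.const 11 : [-4, 11]
i32.const -4 : [-4, 11, -4]
i32.const -9 : [-4, 11, -4, -9]
i32.rem_s    : [-4, 11, -4]
i32.sub      : [-4, 15]
i32.rem_s    : [-4]
i32.const 7  : [-4, 7]
i32.const 11 : [-4, 7, 11]
i32.add      : [-4, 18]
i32.mul      : [-72]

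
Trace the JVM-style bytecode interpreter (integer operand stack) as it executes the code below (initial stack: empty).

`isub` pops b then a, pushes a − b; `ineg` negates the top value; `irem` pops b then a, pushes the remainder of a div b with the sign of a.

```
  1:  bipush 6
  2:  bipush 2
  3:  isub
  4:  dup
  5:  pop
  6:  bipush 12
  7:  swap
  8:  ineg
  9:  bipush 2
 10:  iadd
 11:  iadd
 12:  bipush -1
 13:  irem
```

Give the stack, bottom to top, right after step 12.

[10, -1]

bipush 6  -> [6]
bipush 2  -> [6, 2]
isub      -> [4]
dup       -> [4, 4]
pop       -> [4]
bipush 12 -> [4, 12]
swap      -> [12, 4]
ineg      -> [12, -4]
bipush 2  -> [12, -4, 2]
iadd      -> [12, -2]
iadd      -> [10]
bipush -1 -> [10, -1]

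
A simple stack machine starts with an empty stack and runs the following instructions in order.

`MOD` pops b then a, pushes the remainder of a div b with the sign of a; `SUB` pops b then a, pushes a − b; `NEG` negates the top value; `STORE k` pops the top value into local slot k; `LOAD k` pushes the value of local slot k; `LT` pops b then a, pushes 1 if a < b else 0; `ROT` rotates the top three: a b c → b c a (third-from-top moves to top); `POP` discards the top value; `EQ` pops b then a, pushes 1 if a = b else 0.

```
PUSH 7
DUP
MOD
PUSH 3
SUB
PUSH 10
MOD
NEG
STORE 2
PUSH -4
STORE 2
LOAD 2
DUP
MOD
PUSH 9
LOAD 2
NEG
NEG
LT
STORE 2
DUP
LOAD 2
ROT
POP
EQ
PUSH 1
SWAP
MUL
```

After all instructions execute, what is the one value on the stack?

1

PUSH 7   7
DUP      7 7
MOD      0
PUSH 3   0 3
SUB      -3
PUSH 10  -3 10
MOD      -3
NEG      3
STORE 2  (empty)
PUSH -4  -4
STORE 2  (empty)
LOAD 2   -4
DUP      -4 -4
MOD      0
PUSH 9   0 9
LOAD 2   0 9 -4
NEG      0 9 4
NEG      0 9 -4
LT       0 0
STORE 2  0
DUP      0 0
LOAD 2   0 0 0
ROT      0 0 0
POP      0 0
EQ       1
PUSH 1   1 1
SWAP     1 1
MUL      1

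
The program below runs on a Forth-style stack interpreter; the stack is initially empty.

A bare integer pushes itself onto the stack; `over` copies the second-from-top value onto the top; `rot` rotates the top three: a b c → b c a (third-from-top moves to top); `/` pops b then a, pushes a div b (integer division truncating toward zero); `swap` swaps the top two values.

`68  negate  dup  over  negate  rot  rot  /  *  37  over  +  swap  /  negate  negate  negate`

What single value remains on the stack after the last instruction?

-1

68     -> 68
negate -> -68
dup    -> -68 -68
over   -> -68 -68 -68
negate -> -68 -68 68
rot    -> -68 68 -68
rot    -> 68 -68 -68
/      -> 68 1
*      -> 68
37     -> 68 37
over   -> 68 37 68
+      -> 68 105
swap   -> 105 68
/      -> 1
negate -> -1
negate -> 1
negate -> -1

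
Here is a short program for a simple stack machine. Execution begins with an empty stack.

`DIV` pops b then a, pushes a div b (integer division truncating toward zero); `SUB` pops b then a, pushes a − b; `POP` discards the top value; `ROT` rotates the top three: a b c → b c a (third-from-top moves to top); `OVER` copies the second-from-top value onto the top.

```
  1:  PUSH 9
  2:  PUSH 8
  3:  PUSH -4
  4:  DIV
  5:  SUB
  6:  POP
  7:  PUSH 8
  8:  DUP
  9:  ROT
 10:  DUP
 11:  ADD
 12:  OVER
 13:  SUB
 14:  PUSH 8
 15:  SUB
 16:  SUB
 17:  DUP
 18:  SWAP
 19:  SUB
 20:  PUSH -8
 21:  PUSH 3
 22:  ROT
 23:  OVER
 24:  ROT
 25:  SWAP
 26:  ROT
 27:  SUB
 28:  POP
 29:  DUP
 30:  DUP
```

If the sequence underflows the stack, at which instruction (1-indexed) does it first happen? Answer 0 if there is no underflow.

9

PUSH 9   [9]
PUSH 8   [9, 8]
PUSH -4  [9, 8, -4]
DIV      [9, -2]
SUB      [11]
POP      []
PUSH 8   [8]
DUP      [8, 8]
ROT  — needs 3 operands, stack has 2 → underflow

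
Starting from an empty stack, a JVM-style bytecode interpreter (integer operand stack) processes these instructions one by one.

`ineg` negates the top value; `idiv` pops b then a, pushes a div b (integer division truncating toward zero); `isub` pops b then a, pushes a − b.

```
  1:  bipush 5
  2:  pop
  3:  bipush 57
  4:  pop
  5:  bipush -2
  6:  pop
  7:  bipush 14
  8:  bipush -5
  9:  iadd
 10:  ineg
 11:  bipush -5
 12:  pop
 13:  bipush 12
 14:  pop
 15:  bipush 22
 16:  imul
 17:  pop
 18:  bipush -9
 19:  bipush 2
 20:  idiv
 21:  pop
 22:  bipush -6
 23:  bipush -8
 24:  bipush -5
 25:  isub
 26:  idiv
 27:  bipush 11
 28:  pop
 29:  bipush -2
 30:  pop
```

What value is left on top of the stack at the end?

bipush 5  → [5]
pop       → []
bipush 57 → [57]
pop       → []
bipush -2 → [-2]
pop       → []
bipush 14 → [14]
bipush -5 → [14, -5]
iadd      → [9]
ineg      → [-9]
bipush -5 → [-9, -5]
pop       → [-9]
bipush 12 → [-9, 12]
pop       → [-9]
bipush 22 → [-9, 22]
imul      → [-198]
pop       → []
bipush -9 → [-9]
bipush 2  → [-9, 2]
idiv      → [-4]
pop       → []
bipush -6 → [-6]
bipush -8 → [-6, -8]
bipush -5 → [-6, -8, -5]
isub      → [-6, -3]
idiv      → [2]
bipush 11 → [2, 11]
pop       → [2]
bipush -2 → [2, -2]
pop       → [2]

2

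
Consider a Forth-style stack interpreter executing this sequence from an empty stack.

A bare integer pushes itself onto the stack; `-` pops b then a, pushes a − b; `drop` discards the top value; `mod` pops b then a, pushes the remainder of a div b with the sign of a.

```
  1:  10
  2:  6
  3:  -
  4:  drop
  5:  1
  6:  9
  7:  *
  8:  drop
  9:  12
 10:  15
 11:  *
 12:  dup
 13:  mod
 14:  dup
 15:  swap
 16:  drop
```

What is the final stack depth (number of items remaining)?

10   → 10
6    → 10 6
-    → 4
drop → (empty)
1    → 1
9    → 1 9
*    → 9
drop → (empty)
12   → 12
15   → 12 15
*    → 180
dup  → 180 180
mod  → 0
dup  → 0 0
swap → 0 0
drop → 0

1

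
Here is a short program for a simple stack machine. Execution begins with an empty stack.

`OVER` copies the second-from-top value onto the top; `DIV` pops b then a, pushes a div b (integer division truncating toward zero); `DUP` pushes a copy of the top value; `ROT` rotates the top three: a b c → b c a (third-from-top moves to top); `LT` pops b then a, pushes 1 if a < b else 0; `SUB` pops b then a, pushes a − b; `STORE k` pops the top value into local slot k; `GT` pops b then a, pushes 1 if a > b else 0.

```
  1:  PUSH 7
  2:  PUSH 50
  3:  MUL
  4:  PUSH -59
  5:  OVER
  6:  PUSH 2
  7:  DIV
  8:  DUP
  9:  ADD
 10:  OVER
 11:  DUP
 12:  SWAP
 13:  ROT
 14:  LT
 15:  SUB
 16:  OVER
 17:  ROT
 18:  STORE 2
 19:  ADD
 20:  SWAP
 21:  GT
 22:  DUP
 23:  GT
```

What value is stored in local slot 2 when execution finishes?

-59

PUSH 7    [7]
PUSH 50   [7, 50]
MUL       [350]
PUSH -59  [350, -59]
OVER      [350, -59, 350]
PUSH 2    [350, -59, 350, 2]
DIV       [350, -59, 175]
DUP       [350, -59, 175, 175]
ADD       [350, -59, 350]
OVER      [350, -59, 350, -59]
DUP       [350, -59, 350, -59, -59]
SWAP      [350, -59, 350, -59, -59]
ROT       [350, -59, -59, -59, 350]
LT        [350, -59, -59, 1]
SUB       [350, -59, -60]
OVER      [350, -59, -60, -59]
ROT       [350, -60, -59, -59]
STORE 2   [350, -60, -59]
ADD       [350, -119]
SWAP      [-119, 350]
GT        [0]
DUP       [0, 0]
GT        [0]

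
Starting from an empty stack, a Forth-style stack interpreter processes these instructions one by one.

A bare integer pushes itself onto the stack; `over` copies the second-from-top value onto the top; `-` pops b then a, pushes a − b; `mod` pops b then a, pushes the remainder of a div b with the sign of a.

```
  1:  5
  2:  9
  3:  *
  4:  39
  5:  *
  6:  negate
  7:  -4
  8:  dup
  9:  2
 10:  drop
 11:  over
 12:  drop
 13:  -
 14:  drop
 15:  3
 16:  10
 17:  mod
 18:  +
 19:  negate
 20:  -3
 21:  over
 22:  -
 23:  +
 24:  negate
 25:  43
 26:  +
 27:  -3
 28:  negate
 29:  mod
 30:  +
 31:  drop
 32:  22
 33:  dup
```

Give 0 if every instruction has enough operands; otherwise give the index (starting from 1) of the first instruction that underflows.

5       5
9       5 9
*       45
39      45 39
*       1755
negate  -1755
-4      -1755 -4
dup     -1755 -4 -4
2       -1755 -4 -4 2
drop    -1755 -4 -4
over    -1755 -4 -4 -4
drop    -1755 -4 -4
-       -1755 0
drop    -1755
3       -1755 3
10      -1755 3 10
mod     -1755 3
+       -1752
negate  1752
-3      1752 -3
over    1752 -3 1752
-       1752 -1755
+       -3
negate  3
43      3 43
+       46
-3      46 -3
negate  46 3
mod     1
+  — needs 2 operands, stack has 1 → underflow

30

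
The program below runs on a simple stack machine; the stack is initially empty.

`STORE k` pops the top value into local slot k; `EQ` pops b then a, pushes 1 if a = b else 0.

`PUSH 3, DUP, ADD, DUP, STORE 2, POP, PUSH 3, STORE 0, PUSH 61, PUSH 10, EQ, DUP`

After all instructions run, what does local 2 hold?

6

PUSH 3  -> 3
DUP     -> 3 3
ADD     -> 6
DUP     -> 6 6
STORE 2 -> 6
POP     -> (empty)
PUSH 3  -> 3
STORE 0 -> (empty)
PUSH 61 -> 61
PUSH 10 -> 61 10
EQ      -> 0
DUP     -> 0 0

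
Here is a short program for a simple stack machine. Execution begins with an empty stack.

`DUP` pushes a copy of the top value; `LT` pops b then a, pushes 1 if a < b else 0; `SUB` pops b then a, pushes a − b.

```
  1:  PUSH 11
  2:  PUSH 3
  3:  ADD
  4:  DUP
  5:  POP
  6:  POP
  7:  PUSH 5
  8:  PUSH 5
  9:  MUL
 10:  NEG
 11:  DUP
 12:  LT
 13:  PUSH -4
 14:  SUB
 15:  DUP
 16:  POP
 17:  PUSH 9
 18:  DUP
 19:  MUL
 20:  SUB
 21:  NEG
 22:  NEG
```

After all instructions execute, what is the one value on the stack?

-77

PUSH 11 → 11
PUSH 3  → 11 3
ADD     → 14
DUP     → 14 14
POP     → 14
POP     → (empty)
PUSH 5  → 5
PUSH 5  → 5 5
MUL     → 25
NEG     → -25
DUP     → -25 -25
LT      → 0
PUSH -4 → 0 -4
SUB     → 4
DUP     → 4 4
POP     → 4
PUSH 9  → 4 9
DUP     → 4 9 9
MUL     → 4 81
SUB     → -77
NEG     → 77
NEG     → -77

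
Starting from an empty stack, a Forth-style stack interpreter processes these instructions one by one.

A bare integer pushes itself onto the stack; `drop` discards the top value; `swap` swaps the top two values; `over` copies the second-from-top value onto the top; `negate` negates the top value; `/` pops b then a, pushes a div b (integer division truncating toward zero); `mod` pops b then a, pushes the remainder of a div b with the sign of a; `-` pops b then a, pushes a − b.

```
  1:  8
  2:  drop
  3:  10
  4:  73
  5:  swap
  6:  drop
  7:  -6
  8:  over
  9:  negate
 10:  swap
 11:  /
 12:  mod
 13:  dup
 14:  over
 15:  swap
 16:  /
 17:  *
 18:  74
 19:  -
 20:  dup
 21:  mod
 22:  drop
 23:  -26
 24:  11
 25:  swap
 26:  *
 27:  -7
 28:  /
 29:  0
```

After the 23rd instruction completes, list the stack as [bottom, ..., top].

[-26]

8       [8]
drop    []
10      [10]
73      [10, 73]
swap    [73, 10]
drop    [73]
-6      [73, -6]
over    [73, -6, 73]
negate  [73, -6, -73]
swap    [73, -73, -6]
/       [73, 12]
mod     [1]
dup     [1, 1]
over    [1, 1, 1]
swap    [1, 1, 1]
/       [1, 1]
*       [1]
74      [1, 74]
-       [-73]
dup     [-73, -73]
mod     [0]
drop    []
-26     [-26]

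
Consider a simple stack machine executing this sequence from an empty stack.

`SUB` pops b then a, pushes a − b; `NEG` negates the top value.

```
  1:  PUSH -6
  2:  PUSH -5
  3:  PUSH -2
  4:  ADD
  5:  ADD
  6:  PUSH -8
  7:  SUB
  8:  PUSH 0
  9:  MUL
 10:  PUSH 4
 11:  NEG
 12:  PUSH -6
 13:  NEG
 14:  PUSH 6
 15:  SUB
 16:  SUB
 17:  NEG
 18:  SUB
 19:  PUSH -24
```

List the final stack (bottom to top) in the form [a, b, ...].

[-4, -24]

PUSH -6  → [-6]
PUSH -5  → [-6, -5]
PUSH -2  → [-6, -5, -2]
ADD      → [-6, -7]
ADD      → [-13]
PUSH -8  → [-13, -8]
SUB      → [-5]
PUSH 0   → [-5, 0]
MUL      → [0]
PUSH 4   → [0, 4]
NEG      → [0, -4]
PUSH -6  → [0, -4, -6]
NEG      → [0, -4, 6]
PUSH 6   → [0, -4, 6, 6]
SUB      → [0, -4, 0]
SUB      → [0, -4]
NEG      → [0, 4]
SUB      → [-4]
PUSH -24 → [-4, -24]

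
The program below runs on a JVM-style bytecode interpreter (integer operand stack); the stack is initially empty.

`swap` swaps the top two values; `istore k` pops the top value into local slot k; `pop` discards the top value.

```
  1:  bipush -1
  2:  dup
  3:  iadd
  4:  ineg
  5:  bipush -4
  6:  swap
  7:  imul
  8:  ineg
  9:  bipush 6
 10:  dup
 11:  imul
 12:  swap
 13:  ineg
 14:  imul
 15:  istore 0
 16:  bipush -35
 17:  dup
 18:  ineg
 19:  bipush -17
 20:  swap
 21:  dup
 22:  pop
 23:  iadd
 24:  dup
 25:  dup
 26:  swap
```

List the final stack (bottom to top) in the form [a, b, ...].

[-35, 18, 18, 18]

bipush -1   [-1]
dup         [-1, -1]
iadd        [-2]
ineg        [2]
bipush -4   [2, -4]
swap        [-4, 2]
imul        [-8]
ineg        [8]
bipush 6    [8, 6]
dup         [8, 6, 6]
imul        [8, 36]
swap        [36, 8]
ineg        [36, -8]
imul        [-288]
istore 0    []
bipush -35  [-35]
dup         [-35, -35]
ineg        [-35, 35]
bipush -17  [-35, 35, -17]
swap        [-35, -17, 35]
dup         [-35, -17, 35, 35]
pop         [-35, -17, 35]
iadd        [-35, 18]
dup         [-35, 18, 18]
dup         [-35, 18, 18, 18]
swap        [-35, 18, 18, 18]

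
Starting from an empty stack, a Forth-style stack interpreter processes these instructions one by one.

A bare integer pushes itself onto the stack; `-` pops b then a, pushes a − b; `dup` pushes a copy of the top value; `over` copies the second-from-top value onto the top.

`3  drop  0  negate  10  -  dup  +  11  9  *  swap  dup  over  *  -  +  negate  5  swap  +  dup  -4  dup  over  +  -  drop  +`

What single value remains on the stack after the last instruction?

3      -> 3
drop   -> (empty)
0      -> 0
negate -> 0
10     -> 0 10
-      -> -10
dup    -> -10 -10
+      -> -20
11     -> -20 11
9      -> -20 11 9
*      -> -20 99
swap   -> 99 -20
dup    -> 99 -20 -20
over   -> 99 -20 -20 -20
*      -> 99 -20 400
-      -> 99 -420
+      -> -321
negate -> 321
5      -> 321 5
swap   -> 5 321
+      -> 326
dup    -> 326 326
-4     -> 326 326 -4
dup    -> 326 326 -4 -4
over   -> 326 326 -4 -4 -4
+      -> 326 326 -4 -8
-      -> 326 326 4
drop   -> 326 326
+      -> 652

652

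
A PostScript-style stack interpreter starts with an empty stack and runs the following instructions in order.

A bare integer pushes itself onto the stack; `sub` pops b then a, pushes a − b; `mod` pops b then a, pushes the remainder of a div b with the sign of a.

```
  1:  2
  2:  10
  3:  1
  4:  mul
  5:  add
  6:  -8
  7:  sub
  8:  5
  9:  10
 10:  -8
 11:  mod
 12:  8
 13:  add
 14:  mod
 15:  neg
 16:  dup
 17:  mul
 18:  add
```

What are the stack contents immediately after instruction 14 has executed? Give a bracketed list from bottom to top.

[20, 5]

2   : [2]
10  : [2, 10]
1   : [2, 10, 1]
mul : [2, 10]
add : [12]
-8  : [12, -8]
sub : [20]
5   : [20, 5]
10  : [20, 5, 10]
-8  : [20, 5, 10, -8]
mod : [20, 5, 2]
8   : [20, 5, 2, 8]
add : [20, 5, 10]
mod : [20, 5]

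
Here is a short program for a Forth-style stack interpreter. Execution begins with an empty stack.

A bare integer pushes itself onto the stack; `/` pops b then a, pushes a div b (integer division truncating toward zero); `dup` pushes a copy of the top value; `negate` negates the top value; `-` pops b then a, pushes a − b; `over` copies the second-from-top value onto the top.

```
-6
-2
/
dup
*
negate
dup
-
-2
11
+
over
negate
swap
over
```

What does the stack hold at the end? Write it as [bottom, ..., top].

[0, 0, 9, 0]

-6     : -6
-2     : -6 -2
/      : 3
dup    : 3 3
*      : 9
negate : -9
dup    : -9 -9
-      : 0
-2     : 0 -2
11     : 0 -2 11
+      : 0 9
over   : 0 9 0
negate : 0 9 0
swap   : 0 0 9
over   : 0 0 9 0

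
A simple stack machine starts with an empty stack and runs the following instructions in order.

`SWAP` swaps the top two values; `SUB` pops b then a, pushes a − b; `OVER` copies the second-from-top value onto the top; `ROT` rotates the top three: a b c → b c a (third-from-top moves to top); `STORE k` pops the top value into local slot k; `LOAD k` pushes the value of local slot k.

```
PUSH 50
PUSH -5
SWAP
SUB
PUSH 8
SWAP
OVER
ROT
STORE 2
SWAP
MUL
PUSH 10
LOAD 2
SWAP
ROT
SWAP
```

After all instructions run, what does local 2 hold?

PUSH 50 → 50
PUSH -5 → 50 -5
SWAP    → -5 50
SUB     → -55
PUSH 8  → -55 8
SWAP    → 8 -55
OVER    → 8 -55 8
ROT     → -55 8 8
STORE 2 → -55 8
SWAP    → 8 -55
MUL     → -440
PUSH 10 → -440 10
LOAD 2  → -440 10 8
SWAP    → -440 8 10
ROT     → 8 10 -440
SWAP    → 8 -440 10

8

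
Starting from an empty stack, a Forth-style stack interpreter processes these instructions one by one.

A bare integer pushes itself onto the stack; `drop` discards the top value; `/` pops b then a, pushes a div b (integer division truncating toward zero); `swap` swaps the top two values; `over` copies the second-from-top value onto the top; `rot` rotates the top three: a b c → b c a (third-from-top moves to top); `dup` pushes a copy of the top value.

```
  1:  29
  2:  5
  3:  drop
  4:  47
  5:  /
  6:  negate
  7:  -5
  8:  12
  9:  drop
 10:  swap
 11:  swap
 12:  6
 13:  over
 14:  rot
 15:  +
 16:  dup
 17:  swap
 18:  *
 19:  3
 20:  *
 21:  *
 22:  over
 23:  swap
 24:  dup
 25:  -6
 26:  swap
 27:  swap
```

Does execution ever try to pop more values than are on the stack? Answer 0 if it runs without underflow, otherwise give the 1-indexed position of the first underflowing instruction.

29     : 29
5      : 29 5
drop   : 29
47     : 29 47
/      : 0
negate : 0
-5     : 0 -5
12     : 0 -5 12
drop   : 0 -5
swap   : -5 0
swap   : 0 -5
6      : 0 -5 6
over   : 0 -5 6 -5
rot    : 0 6 -5 -5
+      : 0 6 -10
dup    : 0 6 -10 -10
swap   : 0 6 -10 -10
*      : 0 6 100
3      : 0 6 100 3
*      : 0 6 300
*      : 0 1800
over   : 0 1800 0
swap   : 0 0 1800
dup    : 0 0 1800 1800
-6     : 0 0 1800 1800 -6
swap   : 0 0 1800 -6 1800
swap   : 0 0 1800 1800 -6

0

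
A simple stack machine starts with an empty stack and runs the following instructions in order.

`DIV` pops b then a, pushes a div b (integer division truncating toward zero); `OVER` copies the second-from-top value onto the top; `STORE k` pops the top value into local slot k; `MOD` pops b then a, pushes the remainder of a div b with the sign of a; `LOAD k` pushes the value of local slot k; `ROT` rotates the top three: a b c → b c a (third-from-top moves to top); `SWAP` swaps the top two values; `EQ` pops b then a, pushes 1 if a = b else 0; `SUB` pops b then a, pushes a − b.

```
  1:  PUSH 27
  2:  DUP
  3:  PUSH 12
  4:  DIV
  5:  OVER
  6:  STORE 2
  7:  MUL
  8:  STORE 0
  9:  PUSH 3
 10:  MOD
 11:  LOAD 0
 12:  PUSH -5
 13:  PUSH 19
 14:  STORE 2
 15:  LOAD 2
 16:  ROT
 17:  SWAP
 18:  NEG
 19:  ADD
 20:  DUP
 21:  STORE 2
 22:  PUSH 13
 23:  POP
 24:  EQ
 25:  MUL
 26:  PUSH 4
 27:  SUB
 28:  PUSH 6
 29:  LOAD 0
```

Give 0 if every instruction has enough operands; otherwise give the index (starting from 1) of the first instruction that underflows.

PUSH 27 : [27]
DUP     : [27, 27]
PUSH 12 : [27, 27, 12]
DIV     : [27, 2]
OVER    : [27, 2, 27]
STORE 2 : [27, 2]
MUL     : [54]
STORE 0 : []
PUSH 3  : [3]
MOD  — needs 2 operands, stack has 1 → underflow

10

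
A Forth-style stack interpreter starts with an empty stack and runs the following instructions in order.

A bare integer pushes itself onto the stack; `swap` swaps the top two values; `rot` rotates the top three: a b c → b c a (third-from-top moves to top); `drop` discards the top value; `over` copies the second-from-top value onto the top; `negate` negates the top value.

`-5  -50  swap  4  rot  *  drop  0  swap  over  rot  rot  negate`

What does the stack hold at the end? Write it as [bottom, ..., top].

-5      -5
-50     -5 -50
swap    -50 -5
4       -50 -5 4
rot     -5 4 -50
*       -5 -200
drop    -5
0       -5 0
swap    0 -5
over    0 -5 0
rot     -5 0 0
rot     0 0 -5
negate  0 0 5

[0, 0, 5]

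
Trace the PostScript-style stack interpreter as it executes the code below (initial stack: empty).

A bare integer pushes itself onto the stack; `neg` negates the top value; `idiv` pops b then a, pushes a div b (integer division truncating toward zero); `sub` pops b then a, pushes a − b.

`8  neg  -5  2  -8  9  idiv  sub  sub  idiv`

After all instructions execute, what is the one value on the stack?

8     [8]
neg   [-8]
-5    [-8, -5]
2     [-8, -5, 2]
-8    [-8, -5, 2, -8]
9     [-8, -5, 2, -8, 9]
idiv  [-8, -5, 2, 0]
sub   [-8, -5, 2]
sub   [-8, -7]
idiv  [1]

1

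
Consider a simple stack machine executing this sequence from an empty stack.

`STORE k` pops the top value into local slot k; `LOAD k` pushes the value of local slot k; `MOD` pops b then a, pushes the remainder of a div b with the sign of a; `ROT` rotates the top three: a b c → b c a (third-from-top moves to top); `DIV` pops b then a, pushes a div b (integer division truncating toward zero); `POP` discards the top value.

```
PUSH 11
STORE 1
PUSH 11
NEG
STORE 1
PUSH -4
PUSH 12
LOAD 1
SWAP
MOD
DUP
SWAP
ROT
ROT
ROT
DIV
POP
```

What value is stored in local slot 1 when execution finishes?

-11

PUSH 11 → [11]
STORE 1 → []
PUSH 11 → [11]
NEG     → [-11]
STORE 1 → []
PUSH -4 → [-4]
PUSH 12 → [-4, 12]
LOAD 1  → [-4, 12, -11]
SWAP    → [-4, -11, 12]
MOD     → [-4, -11]
DUP     → [-4, -11, -11]
SWAP    → [-4, -11, -11]
ROT     → [-11, -11, -4]
ROT     → [-11, -4, -11]
ROT     → [-4, -11, -11]
DIV     → [-4, 1]
POP     → [-4]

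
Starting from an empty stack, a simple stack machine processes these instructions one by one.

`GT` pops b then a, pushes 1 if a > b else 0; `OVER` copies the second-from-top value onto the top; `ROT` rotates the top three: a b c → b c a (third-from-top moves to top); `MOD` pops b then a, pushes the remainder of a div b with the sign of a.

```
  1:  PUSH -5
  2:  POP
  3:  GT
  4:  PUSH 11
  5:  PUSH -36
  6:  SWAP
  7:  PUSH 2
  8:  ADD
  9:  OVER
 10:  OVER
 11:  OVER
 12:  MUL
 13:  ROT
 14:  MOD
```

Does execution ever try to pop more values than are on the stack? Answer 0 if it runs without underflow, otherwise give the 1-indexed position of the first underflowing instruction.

PUSH -5 : [-5]
POP     : []
GT  — needs 2 operands, stack has 0 → underflow

3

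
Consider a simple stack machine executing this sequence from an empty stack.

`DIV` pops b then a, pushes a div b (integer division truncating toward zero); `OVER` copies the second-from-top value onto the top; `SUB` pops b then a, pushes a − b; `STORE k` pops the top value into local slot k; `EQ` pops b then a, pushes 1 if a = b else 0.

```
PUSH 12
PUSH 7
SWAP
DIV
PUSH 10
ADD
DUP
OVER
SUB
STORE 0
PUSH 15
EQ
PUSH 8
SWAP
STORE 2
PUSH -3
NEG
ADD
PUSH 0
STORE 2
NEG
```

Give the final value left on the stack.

-11

PUSH 12 : [12]
PUSH 7  : [12, 7]
SWAP    : [7, 12]
DIV     : [0]
PUSH 10 : [0, 10]
ADD     : [10]
DUP     : [10, 10]
OVER    : [10, 10, 10]
SUB     : [10, 0]
STORE 0 : [10]
PUSH 15 : [10, 15]
EQ      : [0]
PUSH 8  : [0, 8]
SWAP    : [8, 0]
STORE 2 : [8]
PUSH -3 : [8, -3]
NEG     : [8, 3]
ADD     : [11]
PUSH 0  : [11, 0]
STORE 2 : [11]
NEG     : [-11]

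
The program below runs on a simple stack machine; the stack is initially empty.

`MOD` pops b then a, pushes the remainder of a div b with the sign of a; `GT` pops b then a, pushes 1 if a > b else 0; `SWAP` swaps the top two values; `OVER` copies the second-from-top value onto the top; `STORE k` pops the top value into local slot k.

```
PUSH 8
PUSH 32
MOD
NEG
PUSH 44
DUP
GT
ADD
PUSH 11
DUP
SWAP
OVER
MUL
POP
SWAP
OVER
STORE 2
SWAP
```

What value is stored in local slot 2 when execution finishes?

PUSH 8   8
PUSH 32  8 32
MOD      8
NEG      -8
PUSH 44  -8 44
DUP      -8 44 44
GT       -8 0
ADD      -8
PUSH 11  -8 11
DUP      -8 11 11
SWAP     -8 11 11
OVER     -8 11 11 11
MUL      -8 11 121
POP      -8 11
SWAP     11 -8
OVER     11 -8 11
STORE 2  11 -8
SWAP     -8 11

11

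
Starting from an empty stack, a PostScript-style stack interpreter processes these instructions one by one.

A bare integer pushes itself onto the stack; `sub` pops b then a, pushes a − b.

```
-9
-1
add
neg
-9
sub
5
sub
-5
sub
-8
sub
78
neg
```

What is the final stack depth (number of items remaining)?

2

-9   [-9]
-1   [-9, -1]
add  [-10]
neg  [10]
-9   [10, -9]
sub  [19]
5    [19, 5]
sub  [14]
-5   [14, -5]
sub  [19]
-8   [19, -8]
sub  [27]
78   [27, 78]
neg  [27, -78]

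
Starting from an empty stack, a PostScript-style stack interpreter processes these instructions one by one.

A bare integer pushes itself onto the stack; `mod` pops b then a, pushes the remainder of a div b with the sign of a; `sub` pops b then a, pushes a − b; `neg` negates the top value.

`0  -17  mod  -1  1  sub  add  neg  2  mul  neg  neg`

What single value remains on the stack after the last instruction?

0   -> [0]
-17 -> [0, -17]
mod -> [0]
-1  -> [0, -1]
1   -> [0, -1, 1]
sub -> [0, -2]
add -> [-2]
neg -> [2]
2   -> [2, 2]
mul -> [4]
neg -> [-4]
neg -> [4]

4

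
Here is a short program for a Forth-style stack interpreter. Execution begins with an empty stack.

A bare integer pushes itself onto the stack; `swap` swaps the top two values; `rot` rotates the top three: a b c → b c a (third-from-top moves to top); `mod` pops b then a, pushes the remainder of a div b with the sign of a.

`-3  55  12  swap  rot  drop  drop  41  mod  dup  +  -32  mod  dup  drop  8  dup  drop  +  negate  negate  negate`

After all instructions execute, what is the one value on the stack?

-3     → -3
55     → -3 55
12     → -3 55 12
swap   → -3 12 55
rot    → 12 55 -3
drop   → 12 55
drop   → 12
41     → 12 41
mod    → 12
dup    → 12 12
+      → 24
-32    → 24 -32
mod    → 24
dup    → 24 24
drop   → 24
8      → 24 8
dup    → 24 8 8
drop   → 24 8
+      → 32
negate → -32
negate → 32
negate → -32

-32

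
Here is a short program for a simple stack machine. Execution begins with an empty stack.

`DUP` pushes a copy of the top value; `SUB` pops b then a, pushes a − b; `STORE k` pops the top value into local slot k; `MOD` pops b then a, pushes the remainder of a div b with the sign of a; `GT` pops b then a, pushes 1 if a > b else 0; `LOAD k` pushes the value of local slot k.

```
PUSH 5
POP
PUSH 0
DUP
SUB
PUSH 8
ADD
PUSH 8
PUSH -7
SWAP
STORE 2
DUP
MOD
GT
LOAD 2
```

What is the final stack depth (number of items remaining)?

2

PUSH 5  -> 5
POP     -> (empty)
PUSH 0  -> 0
DUP     -> 0 0
SUB     -> 0
PUSH 8  -> 0 8
ADD     -> 8
PUSH 8  -> 8 8
PUSH -7 -> 8 8 -7
SWAP    -> 8 -7 8
STORE 2 -> 8 -7
DUP     -> 8 -7 -7
MOD     -> 8 0
GT      -> 1
LOAD 2  -> 1 8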